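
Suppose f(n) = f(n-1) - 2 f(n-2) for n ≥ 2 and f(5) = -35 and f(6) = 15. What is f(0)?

Rearranging, f(n-2) = (f(n) - f(n-1)) / -2.
f(4) = (15 - (-35)) / -2 = 50/-2 = -25
f(3) = (-35 - (-25)) / -2 = -10/-2 = 5
f(2) = (-25 - 5) / -2 = -30/-2 = 15
f(1) = (5 - 15) / -2 = -10/-2 = 5
f(0) = (15 - 5) / -2 = 10/-2 = -5

-5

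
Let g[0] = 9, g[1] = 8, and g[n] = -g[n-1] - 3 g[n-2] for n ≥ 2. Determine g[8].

-71

g[2] = -8 - 3(9) = -35
g[3] = -(-35) - 3(8) = 11
g[4] = -11 - 3(-35) = 94
g[5] = -94 - 3(11) = -127
g[6] = -(-127) - 3(94) = -155
g[7] = -(-155) - 3(-127) = 536
g[8] = -536 - 3(-155) = -71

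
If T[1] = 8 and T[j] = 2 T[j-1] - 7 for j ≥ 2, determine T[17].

The fixed point is -7/(1 - 2) = 7, so T[j] - 7 = 2(T[j-1] - 7).
Hence T[j] = 1·2^{j-1} + 7.
T[17] = 1·2^{16} + 7 = 1·65536 + 7 = 65543.

65543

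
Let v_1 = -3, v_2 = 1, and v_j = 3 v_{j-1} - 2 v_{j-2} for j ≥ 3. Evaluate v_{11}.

4089

v_3 = 3(1) - 2(-3) = 9
v_4 = 3(9) - 2(1) = 25
v_5 = 3(25) - 2(9) = 57
v_6 = 3(57) - 2(25) = 121
v_7 = 3(121) - 2(57) = 249
v_8 = 3(249) - 2(121) = 505
v_9 = 3(505) - 2(249) = 1017
v_{10} = 3(1017) - 2(505) = 2041
v_{11} = 3(2041) - 2(1017) = 4089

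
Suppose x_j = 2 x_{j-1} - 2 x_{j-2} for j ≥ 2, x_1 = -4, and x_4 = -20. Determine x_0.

5

Let x_0 = v.
x_2 = -8 - 2v
x_3 = -8 - 4v
x_4 = -4v
So -4v = -20, giving v = 5.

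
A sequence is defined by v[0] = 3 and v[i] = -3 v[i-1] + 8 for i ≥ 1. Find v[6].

731

v[1] = -3(3) + 8 = -1
v[2] = -3(-1) + 8 = 11
v[3] = -3(11) + 8 = -25
v[4] = -3(-25) + 8 = 83
v[5] = -3(83) + 8 = -241
v[6] = -3(-241) + 8 = 731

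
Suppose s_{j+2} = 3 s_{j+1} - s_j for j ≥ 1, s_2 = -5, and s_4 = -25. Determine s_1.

Let s_1 = w.
s_3 = -15 - w
s_4 = -40 - 3w
So -40 - 3w = -25, giving w = -5.

-5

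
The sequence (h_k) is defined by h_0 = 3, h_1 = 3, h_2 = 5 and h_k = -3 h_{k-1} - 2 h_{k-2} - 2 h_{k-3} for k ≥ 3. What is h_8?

2425

h_3 = -3(5) - 2(3) - 2(3) = -27
h_4 = -3(-27) - 2(5) - 2(3) = 65
h_5 = -3(65) - 2(-27) - 2(5) = -151
h_6 = -3(-151) - 2(65) - 2(-27) = 377
h_7 = -3(377) - 2(-151) - 2(65) = -959
h_8 = -3(-959) - 2(377) - 2(-151) = 2425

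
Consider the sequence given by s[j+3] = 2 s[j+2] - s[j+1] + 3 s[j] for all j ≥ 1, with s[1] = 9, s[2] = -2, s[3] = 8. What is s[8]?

739

s[4] = 2(8) - (-2) + 3(9) = 45
s[5] = 2(45) - 8 + 3(-2) = 76
s[6] = 2(76) - 45 + 3(8) = 131
s[7] = 2(131) - 76 + 3(45) = 321
s[8] = 2(321) - 131 + 3(76) = 739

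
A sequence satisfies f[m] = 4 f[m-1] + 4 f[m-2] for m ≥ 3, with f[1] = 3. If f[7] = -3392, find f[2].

Let f[2] = v.
f[3] = 12 + 4v
f[4] = 48 + 20v
f[5] = 240 + 96v
f[6] = 1152 + 464v
f[7] = 5568 + 2240v
So 5568 + 2240v = -3392, giving v = -4.

-4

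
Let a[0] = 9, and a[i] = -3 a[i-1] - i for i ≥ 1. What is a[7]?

-20095

a[1] = -3*9 - 1 = -28
a[2] = -3*(-28) - 2 = 82
a[3] = -3*82 - 3 = -249
a[4] = -3*(-249) - 4 = 743
a[5] = -3*743 - 5 = -2234
a[6] = -3*(-2234) - 6 = 6696
a[7] = -3*6696 - 7 = -20095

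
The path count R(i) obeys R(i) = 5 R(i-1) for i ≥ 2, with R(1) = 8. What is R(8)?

R(2) = 5*8 = 40
R(3) = 5*40 = 200
R(4) = 5*200 = 1000
R(5) = 5*1000 = 5000
R(6) = 5*5000 = 25000
R(7) = 5*25000 = 125000
R(8) = 5*125000 = 625000

625000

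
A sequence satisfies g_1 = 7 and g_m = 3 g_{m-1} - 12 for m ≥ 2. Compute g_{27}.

The fixed point is -12/(1 - 3) = 6, so g_m - 6 = 3(g_{m-1} - 6).
Hence g_m = 1·3^{m-1} + 6.
g_{27} = 1·3^{26} + 6 = 1·2541865828329 + 6 = 2541865828335.

2541865828335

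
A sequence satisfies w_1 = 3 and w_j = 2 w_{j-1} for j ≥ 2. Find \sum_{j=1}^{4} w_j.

45

w_2 = 2(3) = 6
w_3 = 2(6) = 12
w_4 = 2(12) = 24
Sum = 3 + 6 + 12 + 24 = 45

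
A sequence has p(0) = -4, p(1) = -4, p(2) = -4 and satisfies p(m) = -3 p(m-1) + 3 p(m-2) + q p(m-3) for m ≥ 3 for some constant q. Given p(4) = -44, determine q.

-4

p(3) = -4q
p(4) = -12 + 8q
So -12 + 8q = -44, giving q = -4.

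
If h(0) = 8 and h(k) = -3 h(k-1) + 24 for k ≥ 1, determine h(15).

The fixed point is 24/(1 + 3) = 6, so h(k) - 6 = -3(h(k-1) - 6).
Hence h(k) = 2·(-3)^k + 6.
h(15) = 2·(-3)^{15} + 6 = 2·-14348907 + 6 = -28697808.

-28697808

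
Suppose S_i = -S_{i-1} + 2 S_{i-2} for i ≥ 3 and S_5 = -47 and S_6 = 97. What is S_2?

Rearranging, S_{i-2} = (S_i + S_{i-1}) / 2.
S_4 = (97 + (-47)) / 2 = 50/2 = 25
S_3 = (-47 + 25) / 2 = -22/2 = -11
S_2 = (25 + (-11)) / 2 = 14/2 = 7

7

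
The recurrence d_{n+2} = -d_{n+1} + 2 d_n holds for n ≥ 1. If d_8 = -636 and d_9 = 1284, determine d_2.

Rearranging, d_{n-2} = (d_n + d_{n-1}) / 2.
d_7 = (1284 + (-636)) / 2 = 648/2 = 324
d_6 = (-636 + 324) / 2 = -312/2 = -156
d_5 = (324 + (-156)) / 2 = 168/2 = 84
d_4 = (-156 + 84) / 2 = -72/2 = -36
d_3 = (84 + (-36)) / 2 = 48/2 = 24
d_2 = (-36 + 24) / 2 = -12/2 = -6

-6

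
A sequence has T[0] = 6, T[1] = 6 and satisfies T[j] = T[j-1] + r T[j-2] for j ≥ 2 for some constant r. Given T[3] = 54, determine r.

T[2] = 6 + 6r
T[3] = 6 + 12r
So 6 + 12r = 54, giving r = 4.

4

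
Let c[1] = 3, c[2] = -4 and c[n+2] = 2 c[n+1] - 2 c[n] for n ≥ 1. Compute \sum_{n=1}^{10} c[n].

c[3] = 2·(-4) - 2·3 = -14
c[4] = 2·(-14) - 2·(-4) = -20
c[5] = 2·(-20) - 2·(-14) = -12
c[6] = 2·(-12) - 2·(-20) = 16
c[7] = 2·16 - 2·(-12) = 56
c[8] = 2·56 - 2·16 = 80
c[9] = 2·80 - 2·56 = 48
c[10] = 2·48 - 2·80 = -64
Sum = 3 + (-4) + (-14) + (-20) + (-12) + 16 + 56 + 80 + 48 + (-64) = 89

89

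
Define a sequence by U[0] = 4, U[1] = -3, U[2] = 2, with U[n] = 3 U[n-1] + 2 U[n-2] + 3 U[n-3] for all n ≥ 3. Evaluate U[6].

U[3] = 3(2) + 2(-3) + 3(4) = 12
U[4] = 3(12) + 2(2) + 3(-3) = 31
U[5] = 3(31) + 2(12) + 3(2) = 123
U[6] = 3(123) + 2(31) + 3(12) = 467

467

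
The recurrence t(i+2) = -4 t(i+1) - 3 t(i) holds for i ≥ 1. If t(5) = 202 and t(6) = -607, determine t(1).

Rearranging, t(i-2) = (t(i) + 4 t(i-1)) / -3.
t(4) = (-607 + 4*202) / -3 = 201/-3 = -67
t(3) = (202 + 4*(-67)) / -3 = -66/-3 = 22
t(2) = (-67 + 4*22) / -3 = 21/-3 = -7
t(1) = (22 + 4*(-7)) / -3 = -6/-3 = 2

2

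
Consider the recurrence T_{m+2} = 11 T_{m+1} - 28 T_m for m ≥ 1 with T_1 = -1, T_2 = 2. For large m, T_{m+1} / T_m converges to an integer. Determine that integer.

7

The characteristic equation is r^2 - 11r + 28 = 0, which factors as (r - 7)(r - 4) = 0.
So the roots are 7 and 4. Since |7| > |4| and the coefficient of 7^m is non-zero, the ratio tends to 7.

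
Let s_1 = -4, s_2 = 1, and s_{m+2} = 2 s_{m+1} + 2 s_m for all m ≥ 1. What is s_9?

-1728

s_3 = 2*1 + 2*(-4) = -6
s_4 = 2*(-6) + 2*1 = -10
s_5 = 2*(-10) + 2*(-6) = -32
s_6 = 2*(-32) + 2*(-10) = -84
s_7 = 2*(-84) + 2*(-32) = -232
s_8 = 2*(-232) + 2*(-84) = -632
s_9 = 2*(-632) + 2*(-232) = -1728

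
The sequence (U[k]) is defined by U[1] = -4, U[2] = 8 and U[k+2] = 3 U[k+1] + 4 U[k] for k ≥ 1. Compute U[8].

U[3] = 3·8 + 4·(-4) = 8
U[4] = 3·8 + 4·8 = 56
U[5] = 3·56 + 4·8 = 200
U[6] = 3·200 + 4·56 = 824
U[7] = 3·824 + 4·200 = 3272
U[8] = 3·3272 + 4·824 = 13112

13112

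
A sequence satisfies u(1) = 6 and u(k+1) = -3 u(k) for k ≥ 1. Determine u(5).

u(2) = -3(6) = -18
u(3) = -3(-18) = 54
u(4) = -3(54) = -162
u(5) = -3(-162) = 486

486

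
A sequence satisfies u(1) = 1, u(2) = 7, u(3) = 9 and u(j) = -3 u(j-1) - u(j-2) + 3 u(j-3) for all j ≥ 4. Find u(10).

u(4) = -3(9) - 7 + 3(1) = -31
u(5) = -3(-31) - 9 + 3(7) = 105
u(6) = -3(105) - (-31) + 3(9) = -257
u(7) = -3(-257) - 105 + 3(-31) = 573
u(8) = -3(573) - (-257) + 3(105) = -1147
u(9) = -3(-1147) - 573 + 3(-257) = 2097
u(10) = -3(2097) - (-1147) + 3(573) = -3425

-3425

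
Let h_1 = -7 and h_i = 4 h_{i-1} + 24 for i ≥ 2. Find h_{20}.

274877906936

The fixed point is 24/(1 - 4) = -8, so h_i + 8 = 4(h_{i-1} + 8).
Hence h_i = 1·4^{i-1} - 8.
h_{20} = 1·4^{19} - 8 = 1·274877906944 - 8 = 274877906936.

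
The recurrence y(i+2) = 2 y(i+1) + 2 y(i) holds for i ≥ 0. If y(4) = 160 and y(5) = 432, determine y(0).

8

Rearranging, y(i-2) = (y(i) - 2 y(i-1)) / 2.
y(3) = (432 - 2(160)) / 2 = 112/2 = 56
y(2) = (160 - 2(56)) / 2 = 48/2 = 24
y(1) = (56 - 2(24)) / 2 = 8/2 = 4
y(0) = (24 - 2(4)) / 2 = 16/2 = 8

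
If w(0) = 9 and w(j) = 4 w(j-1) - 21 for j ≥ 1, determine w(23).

The fixed point is -21/(1 - 4) = 7, so w(j) - 7 = 4(w(j-1) - 7).
Hence w(j) = 2·4^j + 7.
w(23) = 2·4^{23} + 7 = 2·70368744177664 + 7 = 140737488355335.

140737488355335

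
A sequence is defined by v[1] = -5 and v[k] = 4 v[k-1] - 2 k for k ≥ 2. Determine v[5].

-1674

v[2] = 4(-5) - 4 = -24
v[3] = 4(-24) - 6 = -102
v[4] = 4(-102) - 8 = -416
v[5] = 4(-416) - 10 = -1674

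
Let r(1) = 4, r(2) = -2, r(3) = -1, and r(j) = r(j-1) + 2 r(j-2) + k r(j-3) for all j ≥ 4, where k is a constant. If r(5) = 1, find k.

4

r(4) = -5 + 4k
r(5) = -7 + 2k
So -7 + 2k = 1, giving k = 4.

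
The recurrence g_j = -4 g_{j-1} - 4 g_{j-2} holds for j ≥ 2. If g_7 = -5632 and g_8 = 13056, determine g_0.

-5

Rearranging, g_{j-2} = (g_j + 4 g_{j-1}) / -4.
g_6 = (13056 + 4*(-5632)) / -4 = -9472/-4 = 2368
g_5 = (-5632 + 4*2368) / -4 = 3840/-4 = -960
g_4 = (2368 + 4*(-960)) / -4 = -1472/-4 = 368
g_3 = (-960 + 4*368) / -4 = 512/-4 = -128
g_2 = (368 + 4*(-128)) / -4 = -144/-4 = 36
g_1 = (-128 + 4*36) / -4 = 16/-4 = -4
g_0 = (36 + 4*(-4)) / -4 = 20/-4 = -5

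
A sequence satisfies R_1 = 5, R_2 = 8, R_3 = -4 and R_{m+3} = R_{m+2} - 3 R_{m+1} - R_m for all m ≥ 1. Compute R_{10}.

-852

R_4 = (-4) - 3(8) - 5 = -33
R_5 = (-33) - 3(-4) - 8 = -29
R_6 = (-29) - 3(-33) - (-4) = 74
R_7 = 74 - 3(-29) - (-33) = 194
R_8 = 194 - 3(74) - (-29) = 1
R_9 = 1 - 3(194) - 74 = -655
R_{10} = (-655) - 3(1) - 194 = -852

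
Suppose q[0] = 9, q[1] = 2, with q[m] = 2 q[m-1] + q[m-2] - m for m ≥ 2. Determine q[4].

q[2] = 2·2 + 9 - 2 = 11
q[3] = 2·11 + 2 - 3 = 21
q[4] = 2·21 + 11 - 4 = 49

49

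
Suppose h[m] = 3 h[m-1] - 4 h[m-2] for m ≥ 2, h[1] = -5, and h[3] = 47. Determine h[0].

-6

Let h[0] = w.
h[2] = -15 - 4w
h[3] = -25 - 12w
So -25 - 12w = 47, giving w = -6.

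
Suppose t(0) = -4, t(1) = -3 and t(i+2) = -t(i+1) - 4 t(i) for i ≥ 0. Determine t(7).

t(2) = -(-3) - 4*(-4) = 19
t(3) = -19 - 4*(-3) = -7
t(4) = -(-7) - 4*19 = -69
t(5) = -(-69) - 4*(-7) = 97
t(6) = -97 - 4*(-69) = 179
t(7) = -179 - 4*97 = -567

-567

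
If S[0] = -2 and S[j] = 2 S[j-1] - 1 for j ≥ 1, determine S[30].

The fixed point is -1/(1 - 2) = 1, so S[j] - 1 = 2(S[j-1] - 1).
Hence S[j] = -3·2^j + 1.
S[30] = -3·2^{30} + 1 = -3·1073741824 + 1 = -3221225471.

-3221225471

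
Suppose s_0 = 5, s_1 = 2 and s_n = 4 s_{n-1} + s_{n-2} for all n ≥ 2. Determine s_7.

s_2 = 4*2 + 5 = 13
s_3 = 4*13 + 2 = 54
s_4 = 4*54 + 13 = 229
s_5 = 4*229 + 54 = 970
s_6 = 4*970 + 229 = 4109
s_7 = 4*4109 + 970 = 17406

17406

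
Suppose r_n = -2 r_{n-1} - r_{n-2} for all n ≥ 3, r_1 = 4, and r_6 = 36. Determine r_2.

4

Let r_2 = w.
r_3 = -4 - 2w
r_4 = 8 + 3w
r_5 = -12 - 4w
r_6 = 16 + 5w
So 16 + 5w = 36, giving w = 4.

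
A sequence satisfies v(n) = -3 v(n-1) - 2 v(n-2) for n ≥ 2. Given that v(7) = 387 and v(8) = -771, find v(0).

Rearranging, v(n-2) = (v(n) + 3 v(n-1)) / -2.
v(6) = (-771 + 3*387) / -2 = 390/-2 = -195
v(5) = (387 + 3*(-195)) / -2 = -198/-2 = 99
v(4) = (-195 + 3*99) / -2 = 102/-2 = -51
v(3) = (99 + 3*(-51)) / -2 = -54/-2 = 27
v(2) = (-51 + 3*27) / -2 = 30/-2 = -15
v(1) = (27 + 3*(-15)) / -2 = -18/-2 = 9
v(0) = (-15 + 3*9) / -2 = 12/-2 = -6

-6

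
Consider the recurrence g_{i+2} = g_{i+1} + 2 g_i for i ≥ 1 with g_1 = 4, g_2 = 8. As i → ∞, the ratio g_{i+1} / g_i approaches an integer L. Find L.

The characteristic equation is r^2 - r - 2 = 0, which factors as (r - 2)(r + 1) = 0.
So the roots are 2 and -1. Since |2| > |-1| and the coefficient of 2^i is non-zero, the ratio tends to 2.

2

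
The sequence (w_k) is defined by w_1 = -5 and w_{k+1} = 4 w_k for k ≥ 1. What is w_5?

w_2 = 4·(-5) = -20
w_3 = 4·(-20) = -80
w_4 = 4·(-80) = -320
w_5 = 4·(-320) = -1280

-1280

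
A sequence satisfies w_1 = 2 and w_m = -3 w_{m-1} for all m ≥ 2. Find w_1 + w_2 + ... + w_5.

122

w_2 = -3·2 = -6
w_3 = -3·(-6) = 18
w_4 = -3·18 = -54
w_5 = -3·(-54) = 162
Sum = 2 + (-6) + 18 + (-54) + 162 = 122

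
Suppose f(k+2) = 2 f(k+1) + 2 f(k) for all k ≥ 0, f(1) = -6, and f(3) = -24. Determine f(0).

3

Let f(0) = v.
f(2) = -12 + 2v
f(3) = -36 + 4v
So -36 + 4v = -24, giving v = 3.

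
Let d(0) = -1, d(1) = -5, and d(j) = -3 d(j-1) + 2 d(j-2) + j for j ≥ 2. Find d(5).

-669

d(2) = -3(-5) + 2(-1) + 2 = 15
d(3) = -3(15) + 2(-5) + 3 = -52
d(4) = -3(-52) + 2(15) + 4 = 190
d(5) = -3(190) + 2(-52) + 5 = -669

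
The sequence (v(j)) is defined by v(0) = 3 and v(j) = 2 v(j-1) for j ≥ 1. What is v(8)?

768

v(1) = 2(3) = 6
v(2) = 2(6) = 12
v(3) = 2(12) = 24
v(4) = 2(24) = 48
v(5) = 2(48) = 96
v(6) = 2(96) = 192
v(7) = 2(192) = 384
v(8) = 2(384) = 768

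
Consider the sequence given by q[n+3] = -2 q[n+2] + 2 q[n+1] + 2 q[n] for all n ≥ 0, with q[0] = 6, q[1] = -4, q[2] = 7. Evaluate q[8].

900

q[3] = -2*7 + 2*(-4) + 2*6 = -10
q[4] = -2*(-10) + 2*7 + 2*(-4) = 26
q[5] = -2*26 + 2*(-10) + 2*7 = -58
q[6] = -2*(-58) + 2*26 + 2*(-10) = 148
q[7] = -2*148 + 2*(-58) + 2*26 = -360
q[8] = -2*(-360) + 2*148 + 2*(-58) = 900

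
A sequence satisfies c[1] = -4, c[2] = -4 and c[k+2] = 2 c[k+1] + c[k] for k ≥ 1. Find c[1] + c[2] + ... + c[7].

-676

c[3] = 2·(-4) + (-4) = -12
c[4] = 2·(-12) + (-4) = -28
c[5] = 2·(-28) + (-12) = -68
c[6] = 2·(-68) + (-28) = -164
c[7] = 2·(-164) + (-68) = -396
Sum = (-4) + (-4) + (-12) + (-28) + (-68) + (-164) + (-396) = -676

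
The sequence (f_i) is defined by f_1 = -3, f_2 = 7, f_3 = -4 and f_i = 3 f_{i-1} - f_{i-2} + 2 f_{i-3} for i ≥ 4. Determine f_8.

-1325

f_4 = 3·(-4) - 7 + 2·(-3) = -25
f_5 = 3·(-25) - (-4) + 2·7 = -57
f_6 = 3·(-57) - (-25) + 2·(-4) = -154
f_7 = 3·(-154) - (-57) + 2·(-25) = -455
f_8 = 3·(-455) - (-154) + 2·(-57) = -1325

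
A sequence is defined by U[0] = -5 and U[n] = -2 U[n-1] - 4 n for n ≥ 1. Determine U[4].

U[1] = -2·(-5) - 4 = 6
U[2] = -2·6 - 8 = -20
U[3] = -2·(-20) - 12 = 28
U[4] = -2·28 - 16 = -72

-72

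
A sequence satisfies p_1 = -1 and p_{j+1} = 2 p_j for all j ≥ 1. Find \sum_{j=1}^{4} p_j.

-15

p_2 = 2(-1) = -2
p_3 = 2(-2) = -4
p_4 = 2(-4) = -8
Sum = (-1) + (-2) + (-4) + (-8) = -15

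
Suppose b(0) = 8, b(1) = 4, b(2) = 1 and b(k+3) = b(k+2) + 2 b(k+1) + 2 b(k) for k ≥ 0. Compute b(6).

b(3) = 1 + 2(4) + 2(8) = 25
b(4) = 25 + 2(1) + 2(4) = 35
b(5) = 35 + 2(25) + 2(1) = 87
b(6) = 87 + 2(35) + 2(25) = 207

207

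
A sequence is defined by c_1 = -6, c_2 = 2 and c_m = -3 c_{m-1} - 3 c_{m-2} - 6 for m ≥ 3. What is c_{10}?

786

c_3 = -3(2) - 3(-6) - 6 = 6
c_4 = -3(6) - 3(2) - 6 = -30
c_5 = -3(-30) - 3(6) - 6 = 66
c_6 = -3(66) - 3(-30) - 6 = -114
c_7 = -3(-114) - 3(66) - 6 = 138
c_8 = -3(138) - 3(-114) - 6 = -78
c_9 = -3(-78) - 3(138) - 6 = -186
c_{10} = -3(-186) - 3(-78) - 6 = 786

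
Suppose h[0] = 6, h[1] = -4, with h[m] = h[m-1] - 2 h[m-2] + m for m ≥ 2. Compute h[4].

29

h[2] = (-4) - 2*6 + 2 = -14
h[3] = (-14) - 2*(-4) + 3 = -3
h[4] = (-3) - 2*(-14) + 4 = 29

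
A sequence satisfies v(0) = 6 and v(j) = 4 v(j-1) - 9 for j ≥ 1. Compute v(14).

805306371

The fixed point is -9/(1 - 4) = 3, so v(j) - 3 = 4(v(j-1) - 3).
Hence v(j) = 3·4^j + 3.
v(14) = 3·4^{14} + 3 = 3·268435456 + 3 = 805306371.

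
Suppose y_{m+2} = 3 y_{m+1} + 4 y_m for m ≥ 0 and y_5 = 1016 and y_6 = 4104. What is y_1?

-4

Rearranging, y_{m-2} = (y_m - 3 y_{m-1}) / 4.
y_4 = (4104 - 3(1016)) / 4 = 1056/4 = 264
y_3 = (1016 - 3(264)) / 4 = 224/4 = 56
y_2 = (264 - 3(56)) / 4 = 96/4 = 24
y_1 = (56 - 3(24)) / 4 = -16/4 = -4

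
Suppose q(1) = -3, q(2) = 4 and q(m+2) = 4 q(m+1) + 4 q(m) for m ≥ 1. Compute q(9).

79104

q(3) = 4·4 + 4·(-3) = 4
q(4) = 4·4 + 4·4 = 32
q(5) = 4·32 + 4·4 = 144
q(6) = 4·144 + 4·32 = 704
q(7) = 4·704 + 4·144 = 3392
q(8) = 4·3392 + 4·704 = 16384
q(9) = 4·16384 + 4·3392 = 79104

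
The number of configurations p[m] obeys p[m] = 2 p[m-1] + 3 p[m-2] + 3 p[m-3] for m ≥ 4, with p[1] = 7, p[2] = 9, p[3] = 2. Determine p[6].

436

p[4] = 2(2) + 3(9) + 3(7) = 52
p[5] = 2(52) + 3(2) + 3(9) = 137
p[6] = 2(137) + 3(52) + 3(2) = 436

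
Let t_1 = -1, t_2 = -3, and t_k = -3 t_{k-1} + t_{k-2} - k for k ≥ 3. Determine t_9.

t_3 = -3(-3) + (-1) - 3 = 5
t_4 = -3(5) + (-3) - 4 = -22
t_5 = -3(-22) + 5 - 5 = 66
t_6 = -3(66) + (-22) - 6 = -226
t_7 = -3(-226) + 66 - 7 = 737
t_8 = -3(737) + (-226) - 8 = -2445
t_9 = -3(-2445) + 737 - 9 = 8063

8063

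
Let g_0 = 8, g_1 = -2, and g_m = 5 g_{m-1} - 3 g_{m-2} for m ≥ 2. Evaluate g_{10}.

g_2 = 5·(-2) - 3·8 = -34
g_3 = 5·(-34) - 3·(-2) = -164
g_4 = 5·(-164) - 3·(-34) = -718
g_5 = 5·(-718) - 3·(-164) = -3098
g_6 = 5·(-3098) - 3·(-718) = -13336
g_7 = 5·(-13336) - 3·(-3098) = -57386
g_8 = 5·(-57386) - 3·(-13336) = -246922
g_9 = 5·(-246922) - 3·(-57386) = -1062452
g_{10} = 5·(-1062452) - 3·(-246922) = -4571494

-4571494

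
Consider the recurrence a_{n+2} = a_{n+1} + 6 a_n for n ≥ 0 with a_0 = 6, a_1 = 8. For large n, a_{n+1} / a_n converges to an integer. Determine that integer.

The characteristic equation is r^2 - r - 6 = 0, which factors as (r - 3)(r + 2) = 0.
So the roots are 3 and -2. Since |3| > |-2| and the coefficient of 3^n is non-zero, the ratio tends to 3.

3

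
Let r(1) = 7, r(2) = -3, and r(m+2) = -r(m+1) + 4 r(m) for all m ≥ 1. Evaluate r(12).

-104779

r(3) = -(-3) + 4*7 = 31
r(4) = -31 + 4*(-3) = -43
r(5) = -(-43) + 4*31 = 167
r(6) = -167 + 4*(-43) = -339
r(7) = -(-339) + 4*167 = 1007
r(8) = -1007 + 4*(-339) = -2363
r(9) = -(-2363) + 4*1007 = 6391
r(10) = -6391 + 4*(-2363) = -15843
r(11) = -(-15843) + 4*6391 = 41407
r(12) = -41407 + 4*(-15843) = -104779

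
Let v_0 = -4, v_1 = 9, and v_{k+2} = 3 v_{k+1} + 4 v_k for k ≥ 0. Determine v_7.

v_2 = 3·9 + 4·(-4) = 11
v_3 = 3·11 + 4·9 = 69
v_4 = 3·69 + 4·11 = 251
v_5 = 3·251 + 4·69 = 1029
v_6 = 3·1029 + 4·251 = 4091
v_7 = 3·4091 + 4·1029 = 16389

16389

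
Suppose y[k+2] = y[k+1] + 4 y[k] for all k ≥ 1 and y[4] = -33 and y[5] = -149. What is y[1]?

-7

Rearranging, y[k-2] = (y[k] - y[k-1]) / 4.
y[3] = (-149 - (-33)) / 4 = -116/4 = -29
y[2] = (-33 - (-29)) / 4 = -4/4 = -1
y[1] = (-29 - (-1)) / 4 = -28/4 = -7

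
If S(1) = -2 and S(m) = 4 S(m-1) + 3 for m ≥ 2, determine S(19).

The fixed point is 3/(1 - 4) = -1, so S(m) + 1 = 4(S(m-1) + 1).
Hence S(m) = -1·4^{m-1} - 1.
S(19) = -1·4^{18} - 1 = -1·68719476736 - 1 = -68719476737.

-68719476737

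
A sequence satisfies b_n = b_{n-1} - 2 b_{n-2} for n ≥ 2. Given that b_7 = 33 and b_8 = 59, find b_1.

Rearranging, b_{n-2} = (b_n - b_{n-1}) / -2.
b_6 = (59 - 33) / -2 = 26/-2 = -13
b_5 = (33 - (-13)) / -2 = 46/-2 = -23
b_4 = (-13 - (-23)) / -2 = 10/-2 = -5
b_3 = (-23 - (-5)) / -2 = -18/-2 = 9
b_2 = (-5 - 9) / -2 = -14/-2 = 7
b_1 = (9 - 7) / -2 = 2/-2 = -1

-1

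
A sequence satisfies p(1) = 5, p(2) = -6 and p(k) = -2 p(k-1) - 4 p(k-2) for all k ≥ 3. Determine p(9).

p(3) = -2*(-6) - 4*5 = -8
p(4) = -2*(-8) - 4*(-6) = 40
p(5) = -2*40 - 4*(-8) = -48
p(6) = -2*(-48) - 4*40 = -64
p(7) = -2*(-64) - 4*(-48) = 320
p(8) = -2*320 - 4*(-64) = -384
p(9) = -2*(-384) - 4*320 = -512

-512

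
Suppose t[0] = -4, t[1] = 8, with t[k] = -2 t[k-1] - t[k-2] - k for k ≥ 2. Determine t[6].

-34

t[2] = -2·8 - (-4) - 2 = -14
t[3] = -2·(-14) - 8 - 3 = 17
t[4] = -2·17 - (-14) - 4 = -24
t[5] = -2·(-24) - 17 - 5 = 26
t[6] = -2·26 - (-24) - 6 = -34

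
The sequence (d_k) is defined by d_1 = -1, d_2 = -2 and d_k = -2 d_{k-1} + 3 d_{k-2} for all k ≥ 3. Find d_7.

d_3 = -2·(-2) + 3·(-1) = 1
d_4 = -2·1 + 3·(-2) = -8
d_5 = -2·(-8) + 3·1 = 19
d_6 = -2·19 + 3·(-8) = -62
d_7 = -2·(-62) + 3·19 = 181

181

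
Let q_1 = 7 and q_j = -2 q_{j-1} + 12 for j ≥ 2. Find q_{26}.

The fixed point is 12/(1 + 2) = 4, so q_j - 4 = -2(q_{j-1} - 4).
Hence q_j = 3·(-2)^{j-1} + 4.
q_{26} = 3·(-2)^{25} + 4 = 3·-33554432 + 4 = -100663292.

-100663292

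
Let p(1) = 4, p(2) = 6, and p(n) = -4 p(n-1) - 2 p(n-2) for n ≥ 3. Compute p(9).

p(3) = -4*6 - 2*4 = -32
p(4) = -4*(-32) - 2*6 = 116
p(5) = -4*116 - 2*(-32) = -400
p(6) = -4*(-400) - 2*116 = 1368
p(7) = -4*1368 - 2*(-400) = -4672
p(8) = -4*(-4672) - 2*1368 = 15952
p(9) = -4*15952 - 2*(-4672) = -54464

-54464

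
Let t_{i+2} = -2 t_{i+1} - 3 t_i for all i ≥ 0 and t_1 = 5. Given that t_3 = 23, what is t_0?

Let t_0 = y.
t_2 = -10 - 3y
t_3 = 5 + 6y
So 5 + 6y = 23, giving y = 3.

3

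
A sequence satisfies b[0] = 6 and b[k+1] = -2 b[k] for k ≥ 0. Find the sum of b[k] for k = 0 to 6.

258

b[1] = -2*6 = -12
b[2] = -2*(-12) = 24
b[3] = -2*24 = -48
b[4] = -2*(-48) = 96
b[5] = -2*96 = -192
b[6] = -2*(-192) = 384
Sum = 6 + (-12) + 24 + (-48) + 96 + (-192) + 384 = 258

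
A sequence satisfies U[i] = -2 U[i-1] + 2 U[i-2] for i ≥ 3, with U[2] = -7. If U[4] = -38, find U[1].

Let U[1] = z.
U[3] = 14 + 2z
U[4] = -42 - 4z
So -42 - 4z = -38, giving z = -1.

-1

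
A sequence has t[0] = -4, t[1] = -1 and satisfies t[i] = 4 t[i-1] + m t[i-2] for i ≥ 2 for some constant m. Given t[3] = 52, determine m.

-4

t[2] = -4 - 4m
t[3] = -16 - 17m
So -16 - 17m = 52, giving m = -4.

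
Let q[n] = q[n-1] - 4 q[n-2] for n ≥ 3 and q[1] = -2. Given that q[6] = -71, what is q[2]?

-3

Let q[2] = z.
q[3] = 8 + z
q[4] = 8 - 3z
q[5] = -24 - 7z
q[6] = -56 + 5z
So -56 + 5z = -71, giving z = -3.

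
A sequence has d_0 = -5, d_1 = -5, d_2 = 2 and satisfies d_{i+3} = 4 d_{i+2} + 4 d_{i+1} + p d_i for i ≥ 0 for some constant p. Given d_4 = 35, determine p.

d_3 = -12 - 5p
d_4 = -40 - 25p
So -40 - 25p = 35, giving p = -3.

-3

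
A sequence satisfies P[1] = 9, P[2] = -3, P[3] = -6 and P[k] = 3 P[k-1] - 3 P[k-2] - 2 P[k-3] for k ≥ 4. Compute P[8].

321

P[4] = 3·(-6) - 3·(-3) - 2·9 = -27
P[5] = 3·(-27) - 3·(-6) - 2·(-3) = -57
P[6] = 3·(-57) - 3·(-27) - 2·(-6) = -78
P[7] = 3·(-78) - 3·(-57) - 2·(-27) = -9
P[8] = 3·(-9) - 3·(-78) - 2·(-57) = 321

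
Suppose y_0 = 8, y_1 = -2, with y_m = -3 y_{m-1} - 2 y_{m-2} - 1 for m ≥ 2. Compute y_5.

188

y_2 = -3(-2) - 2(8) - 1 = -11
y_3 = -3(-11) - 2(-2) - 1 = 36
y_4 = -3(36) - 2(-11) - 1 = -87
y_5 = -3(-87) - 2(36) - 1 = 188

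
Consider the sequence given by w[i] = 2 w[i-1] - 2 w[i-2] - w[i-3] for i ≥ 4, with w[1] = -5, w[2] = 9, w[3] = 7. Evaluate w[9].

w[4] = 2*7 - 2*9 - (-5) = 1
w[5] = 2*1 - 2*7 - 9 = -21
w[6] = 2*(-21) - 2*1 - 7 = -51
w[7] = 2*(-51) - 2*(-21) - 1 = -61
w[8] = 2*(-61) - 2*(-51) - (-21) = 1
w[9] = 2*1 - 2*(-61) - (-51) = 175

175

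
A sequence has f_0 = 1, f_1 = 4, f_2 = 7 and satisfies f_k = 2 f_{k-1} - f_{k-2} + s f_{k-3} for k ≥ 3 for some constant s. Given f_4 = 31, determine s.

f_3 = 10 + s
f_4 = 13 + 6s
So 13 + 6s = 31, giving s = 3.

3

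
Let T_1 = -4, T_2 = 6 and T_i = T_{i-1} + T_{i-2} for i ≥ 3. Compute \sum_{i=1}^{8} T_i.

T_3 = 6 + (-4) = 2
T_4 = 2 + 6 = 8
T_5 = 8 + 2 = 10
T_6 = 10 + 8 = 18
T_7 = 18 + 10 = 28
T_8 = 28 + 18 = 46
Sum = (-4) + 6 + 2 + 8 + 10 + 18 + 28 + 46 = 114

114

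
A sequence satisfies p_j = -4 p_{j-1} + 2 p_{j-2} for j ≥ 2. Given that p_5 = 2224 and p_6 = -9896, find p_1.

Rearranging, p_{j-2} = (p_j + 4 p_{j-1}) / 2.
p_4 = (-9896 + 4*2224) / 2 = -1000/2 = -500
p_3 = (2224 + 4*(-500)) / 2 = 224/2 = 112
p_2 = (-500 + 4*112) / 2 = -52/2 = -26
p_1 = (112 + 4*(-26)) / 2 = 8/2 = 4

4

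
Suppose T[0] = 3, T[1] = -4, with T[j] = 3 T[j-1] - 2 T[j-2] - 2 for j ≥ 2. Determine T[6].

T[2] = 3·(-4) - 2·3 - 2 = -20
T[3] = 3·(-20) - 2·(-4) - 2 = -54
T[4] = 3·(-54) - 2·(-20) - 2 = -124
T[5] = 3·(-124) - 2·(-54) - 2 = -266
T[6] = 3·(-266) - 2·(-124) - 2 = -552

-552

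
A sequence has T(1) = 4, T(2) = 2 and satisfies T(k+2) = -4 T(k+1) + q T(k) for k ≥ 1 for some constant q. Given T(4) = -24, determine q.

4

T(3) = -8 + 4q
T(4) = 32 - 14q
So 32 - 14q = -24, giving q = 4.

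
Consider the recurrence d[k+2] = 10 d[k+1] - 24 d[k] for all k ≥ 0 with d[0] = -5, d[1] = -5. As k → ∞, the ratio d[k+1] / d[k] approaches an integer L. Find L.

6

The characteristic equation is r^2 - 10r + 24 = 0, which factors as (r - 6)(r - 4) = 0.
So the roots are 6 and 4. Since |6| > |4| and the coefficient of 6^k is non-zero, the ratio tends to 6.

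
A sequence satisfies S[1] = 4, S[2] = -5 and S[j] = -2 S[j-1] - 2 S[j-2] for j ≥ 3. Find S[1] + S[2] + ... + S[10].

-37

S[3] = -2*(-5) - 2*4 = 2
S[4] = -2*2 - 2*(-5) = 6
S[5] = -2*6 - 2*2 = -16
S[6] = -2*(-16) - 2*6 = 20
S[7] = -2*20 - 2*(-16) = -8
S[8] = -2*(-8) - 2*20 = -24
S[9] = -2*(-24) - 2*(-8) = 64
S[10] = -2*64 - 2*(-24) = -80
Sum = 4 + (-5) + 2 + 6 + (-16) + 20 + (-8) + (-24) + 64 + (-80) = -37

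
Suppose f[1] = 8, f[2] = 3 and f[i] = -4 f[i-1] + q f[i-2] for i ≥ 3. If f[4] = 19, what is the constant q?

1

f[3] = -12 + 8q
f[4] = 48 - 29q
So 48 - 29q = 19, giving q = 1.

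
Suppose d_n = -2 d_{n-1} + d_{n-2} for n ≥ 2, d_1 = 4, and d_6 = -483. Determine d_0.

-7

Let d_0 = y.
d_2 = -8 + y
d_3 = 20 - 2y
d_4 = -48 + 5y
d_5 = 116 - 12y
d_6 = -280 + 29y
So -280 + 29y = -483, giving y = -7.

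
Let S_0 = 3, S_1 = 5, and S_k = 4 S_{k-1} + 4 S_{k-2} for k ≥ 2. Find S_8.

S_2 = 4·5 + 4·3 = 32
S_3 = 4·32 + 4·5 = 148
S_4 = 4·148 + 4·32 = 720
S_5 = 4·720 + 4·148 = 3472
S_6 = 4·3472 + 4·720 = 16768
S_7 = 4·16768 + 4·3472 = 80960
S_8 = 4·80960 + 4·16768 = 390912

390912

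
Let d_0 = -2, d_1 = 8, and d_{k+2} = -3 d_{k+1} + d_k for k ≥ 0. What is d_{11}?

d_2 = -3*8 + (-2) = -26
d_3 = -3*(-26) + 8 = 86
d_4 = -3*86 + (-26) = -284
d_5 = -3*(-284) + 86 = 938
d_6 = -3*938 + (-284) = -3098
d_7 = -3*(-3098) + 938 = 10232
d_8 = -3*10232 + (-3098) = -33794
d_9 = -3*(-33794) + 10232 = 111614
d_{10} = -3*111614 + (-33794) = -368636
d_{11} = -3*(-368636) + 111614 = 1217522

1217522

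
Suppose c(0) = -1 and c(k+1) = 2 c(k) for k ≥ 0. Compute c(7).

-128

c(1) = 2*(-1) = -2
c(2) = 2*(-2) = -4
c(3) = 2*(-4) = -8
c(4) = 2*(-8) = -16
c(5) = 2*(-16) = -32
c(6) = 2*(-32) = -64
c(7) = 2*(-64) = -128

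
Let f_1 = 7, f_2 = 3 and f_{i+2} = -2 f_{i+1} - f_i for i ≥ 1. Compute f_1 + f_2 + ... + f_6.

f_3 = -2(3) - 7 = -13
f_4 = -2(-13) - 3 = 23
f_5 = -2(23) - (-13) = -33
f_6 = -2(-33) - 23 = 43
Sum = 7 + 3 + (-13) + 23 + (-33) + 43 = 30

30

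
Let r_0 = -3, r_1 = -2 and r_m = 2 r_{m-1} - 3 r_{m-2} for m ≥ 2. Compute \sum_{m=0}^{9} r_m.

187

r_2 = 2·(-2) - 3·(-3) = 5
r_3 = 2·5 - 3·(-2) = 16
r_4 = 2·16 - 3·5 = 17
r_5 = 2·17 - 3·16 = -14
r_6 = 2·(-14) - 3·17 = -79
r_7 = 2·(-79) - 3·(-14) = -116
r_8 = 2·(-116) - 3·(-79) = 5
r_9 = 2·5 - 3·(-116) = 358
Sum = (-3) + (-2) + 5 + 16 + 17 + (-14) + (-79) + (-116) + 5 + 358 = 187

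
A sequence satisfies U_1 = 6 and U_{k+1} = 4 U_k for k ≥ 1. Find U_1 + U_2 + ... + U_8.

U_2 = 4*6 = 24
U_3 = 4*24 = 96
U_4 = 4*96 = 384
U_5 = 4*384 = 1536
U_6 = 4*1536 = 6144
U_7 = 4*6144 = 24576
U_8 = 4*24576 = 98304
Sum = 6 + 24 + 96 + 384 + 1536 + 6144 + 24576 + 98304 = 131070

131070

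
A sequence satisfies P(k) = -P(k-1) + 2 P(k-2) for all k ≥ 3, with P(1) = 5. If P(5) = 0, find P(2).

Let P(2) = y.
P(3) = 10 - y
P(4) = -10 + 3y
P(5) = 30 - 5y
So 30 - 5y = 0, giving y = 6.

6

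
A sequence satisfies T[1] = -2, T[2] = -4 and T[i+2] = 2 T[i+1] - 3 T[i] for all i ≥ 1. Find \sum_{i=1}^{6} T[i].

T[3] = 2·(-4) - 3·(-2) = -2
T[4] = 2·(-2) - 3·(-4) = 8
T[5] = 2·8 - 3·(-2) = 22
T[6] = 2·22 - 3·8 = 20
Sum = (-2) + (-4) + (-2) + 8 + 22 + 20 = 42

42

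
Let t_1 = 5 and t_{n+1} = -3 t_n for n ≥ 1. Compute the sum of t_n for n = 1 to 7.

2735

t_2 = -3·5 = -15
t_3 = -3·(-15) = 45
t_4 = -3·45 = -135
t_5 = -3·(-135) = 405
t_6 = -3·405 = -1215
t_7 = -3·(-1215) = 3645
Sum = 5 + (-15) + 45 + (-135) + 405 + (-1215) + 3645 = 2735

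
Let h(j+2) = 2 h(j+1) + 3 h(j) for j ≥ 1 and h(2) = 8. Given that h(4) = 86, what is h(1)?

Let h(1) = z.
h(3) = 16 + 3z
h(4) = 56 + 6z
So 56 + 6z = 86, giving z = 5.

5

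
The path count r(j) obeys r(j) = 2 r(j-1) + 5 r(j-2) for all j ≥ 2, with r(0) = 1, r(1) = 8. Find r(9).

r(2) = 2*8 + 5*1 = 21
r(3) = 2*21 + 5*8 = 82
r(4) = 2*82 + 5*21 = 269
r(5) = 2*269 + 5*82 = 948
r(6) = 2*948 + 5*269 = 3241
r(7) = 2*3241 + 5*948 = 11222
r(8) = 2*11222 + 5*3241 = 38649
r(9) = 2*38649 + 5*11222 = 133408

133408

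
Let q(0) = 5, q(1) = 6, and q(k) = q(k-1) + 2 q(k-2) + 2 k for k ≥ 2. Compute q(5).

172

q(2) = 6 + 2(5) + 4 = 20
q(3) = 20 + 2(6) + 6 = 38
q(4) = 38 + 2(20) + 8 = 86
q(5) = 86 + 2(38) + 10 = 172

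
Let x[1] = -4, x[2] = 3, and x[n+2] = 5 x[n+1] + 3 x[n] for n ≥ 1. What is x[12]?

20754429

x[3] = 5·3 + 3·(-4) = 3
x[4] = 5·3 + 3·3 = 24
x[5] = 5·24 + 3·3 = 129
x[6] = 5·129 + 3·24 = 717
x[7] = 5·717 + 3·129 = 3972
x[8] = 5·3972 + 3·717 = 22011
x[9] = 5·22011 + 3·3972 = 121971
x[10] = 5·121971 + 3·22011 = 675888
x[11] = 5·675888 + 3·121971 = 3745353
x[12] = 5·3745353 + 3·675888 = 20754429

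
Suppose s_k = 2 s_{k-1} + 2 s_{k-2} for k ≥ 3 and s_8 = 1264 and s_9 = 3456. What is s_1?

8

Rearranging, s_{k-2} = (s_k - 2 s_{k-1}) / 2.
s_7 = (3456 - 2(1264)) / 2 = 928/2 = 464
s_6 = (1264 - 2(464)) / 2 = 336/2 = 168
s_5 = (464 - 2(168)) / 2 = 128/2 = 64
s_4 = (168 - 2(64)) / 2 = 40/2 = 20
s_3 = (64 - 2(20)) / 2 = 24/2 = 12
s_2 = (20 - 2(12)) / 2 = -4/2 = -2
s_1 = (12 - 2(-2)) / 2 = 16/2 = 8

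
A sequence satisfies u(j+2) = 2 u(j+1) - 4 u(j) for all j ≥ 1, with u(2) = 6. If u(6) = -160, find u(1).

Let u(1) = x.
u(3) = 12 - 4x
u(4) = -8x
u(5) = -48
u(6) = -96 + 32x
So -96 + 32x = -160, giving x = -2.

-2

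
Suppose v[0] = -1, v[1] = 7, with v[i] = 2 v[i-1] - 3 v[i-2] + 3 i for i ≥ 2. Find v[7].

-74

v[2] = 2·7 - 3·(-1) + 6 = 23
v[3] = 2·23 - 3·7 + 9 = 34
v[4] = 2·34 - 3·23 + 12 = 11
v[5] = 2·11 - 3·34 + 15 = -65
v[6] = 2·(-65) - 3·11 + 18 = -145
v[7] = 2·(-145) - 3·(-65) + 21 = -74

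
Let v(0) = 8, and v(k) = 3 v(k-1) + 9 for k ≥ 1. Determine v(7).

v(1) = 3·8 + 9 = 33
v(2) = 3·33 + 9 = 108
v(3) = 3·108 + 9 = 333
v(4) = 3·333 + 9 = 1008
v(5) = 3·1008 + 9 = 3033
v(6) = 3·3033 + 9 = 9108
v(7) = 3·9108 + 9 = 27333

27333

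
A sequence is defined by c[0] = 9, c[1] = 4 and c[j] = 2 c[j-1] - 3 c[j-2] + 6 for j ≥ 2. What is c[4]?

c[2] = 2(4) - 3(9) + 6 = -13
c[3] = 2(-13) - 3(4) + 6 = -32
c[4] = 2(-32) - 3(-13) + 6 = -19

-19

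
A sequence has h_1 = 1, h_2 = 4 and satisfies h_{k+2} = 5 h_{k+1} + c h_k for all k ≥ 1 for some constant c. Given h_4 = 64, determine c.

h_3 = 20 + c
h_4 = 100 + 9c
So 100 + 9c = 64, giving c = -4.

-4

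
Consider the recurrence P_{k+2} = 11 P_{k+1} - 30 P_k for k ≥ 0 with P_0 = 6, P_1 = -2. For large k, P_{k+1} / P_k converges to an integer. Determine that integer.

The characteristic equation is r^2 - 11r + 30 = 0, which factors as (r - 6)(r - 5) = 0.
So the roots are 6 and 5. Since |6| > |5| and the coefficient of 6^k is non-zero, the ratio tends to 6.

6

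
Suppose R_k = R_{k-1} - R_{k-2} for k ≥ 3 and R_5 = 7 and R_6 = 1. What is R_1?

Rearranging, R_{k-2} = -(R_k - R_{k-1}).
R_4 = -(1 - 7) = 6
R_3 = -(7 - 6) = -1
R_2 = -(6 - (-1)) = -7
R_1 = -(-1 - (-7)) = -6

-6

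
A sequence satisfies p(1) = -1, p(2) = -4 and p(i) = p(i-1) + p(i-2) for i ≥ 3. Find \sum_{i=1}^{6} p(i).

p(3) = (-4) + (-1) = -5
p(4) = (-5) + (-4) = -9
p(5) = (-9) + (-5) = -14
p(6) = (-14) + (-9) = -23
Sum = (-1) + (-4) + (-5) + (-9) + (-14) + (-23) = -56

-56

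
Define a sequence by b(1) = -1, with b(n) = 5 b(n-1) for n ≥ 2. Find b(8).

-78125

b(2) = 5·(-1) = -5
b(3) = 5·(-5) = -25
b(4) = 5·(-25) = -125
b(5) = 5·(-125) = -625
b(6) = 5·(-625) = -3125
b(7) = 5·(-3125) = -15625
b(8) = 5·(-15625) = -78125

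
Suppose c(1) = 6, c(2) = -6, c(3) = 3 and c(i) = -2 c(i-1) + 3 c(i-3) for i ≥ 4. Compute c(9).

c(4) = -2(3) + 3(6) = 12
c(5) = -2(12) + 3(-6) = -42
c(6) = -2(-42) + 3(3) = 93
c(7) = -2(93) + 3(12) = -150
c(8) = -2(-150) + 3(-42) = 174
c(9) = -2(174) + 3(93) = -69

-69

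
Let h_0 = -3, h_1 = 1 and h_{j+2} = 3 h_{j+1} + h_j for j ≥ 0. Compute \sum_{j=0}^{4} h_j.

h_2 = 3*1 + (-3) = 0
h_3 = 3*0 + 1 = 1
h_4 = 3*1 + 0 = 3
Sum = (-3) + 1 + 0 + 1 + 3 = 2

2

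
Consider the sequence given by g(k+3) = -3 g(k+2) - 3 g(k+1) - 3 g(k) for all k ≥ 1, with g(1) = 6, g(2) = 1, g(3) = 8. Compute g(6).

-213

g(4) = -3(8) - 3(1) - 3(6) = -45
g(5) = -3(-45) - 3(8) - 3(1) = 108
g(6) = -3(108) - 3(-45) - 3(8) = -213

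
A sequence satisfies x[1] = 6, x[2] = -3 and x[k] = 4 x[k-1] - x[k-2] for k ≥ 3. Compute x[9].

x[3] = 4*(-3) - 6 = -18
x[4] = 4*(-18) - (-3) = -69
x[5] = 4*(-69) - (-18) = -258
x[6] = 4*(-258) - (-69) = -963
x[7] = 4*(-963) - (-258) = -3594
x[8] = 4*(-3594) - (-963) = -13413
x[9] = 4*(-13413) - (-3594) = -50058

-50058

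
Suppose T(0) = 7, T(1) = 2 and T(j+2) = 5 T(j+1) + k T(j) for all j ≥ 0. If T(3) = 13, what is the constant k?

T(2) = 10 + 7k
T(3) = 50 + 37k
So 50 + 37k = 13, giving k = -1.

-1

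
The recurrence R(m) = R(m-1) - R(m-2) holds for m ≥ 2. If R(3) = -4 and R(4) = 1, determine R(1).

-1

Rearranging, R(m-2) = -(R(m) - R(m-1)).
R(2) = -(1 - (-4)) = -5
R(1) = -(-4 - (-5)) = -1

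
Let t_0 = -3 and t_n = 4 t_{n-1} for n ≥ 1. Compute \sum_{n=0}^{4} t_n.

-1023

t_1 = 4(-3) = -12
t_2 = 4(-12) = -48
t_3 = 4(-48) = -192
t_4 = 4(-192) = -768
Sum = (-3) + (-12) + (-48) + (-192) + (-768) = -1023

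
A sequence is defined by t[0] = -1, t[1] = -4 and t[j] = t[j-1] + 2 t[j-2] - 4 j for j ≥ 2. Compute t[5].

-166

t[2] = (-4) + 2*(-1) - 8 = -14
t[3] = (-14) + 2*(-4) - 12 = -34
t[4] = (-34) + 2*(-14) - 16 = -78
t[5] = (-78) + 2*(-34) - 20 = -166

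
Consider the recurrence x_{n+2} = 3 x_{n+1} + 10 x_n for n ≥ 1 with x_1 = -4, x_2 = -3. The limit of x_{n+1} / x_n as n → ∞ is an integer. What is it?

5

The characteristic equation is r^2 - 3r - 10 = 0, which factors as (r - 5)(r + 2) = 0.
So the roots are 5 and -2. Since |5| > |-2| and the coefficient of 5^n is non-zero, the ratio tends to 5.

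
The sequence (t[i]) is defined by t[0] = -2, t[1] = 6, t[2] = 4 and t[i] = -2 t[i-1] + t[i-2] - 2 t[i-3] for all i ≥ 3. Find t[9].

1010

t[3] = -2*4 + 6 - 2*(-2) = 2
t[4] = -2*2 + 4 - 2*6 = -12
t[5] = -2*(-12) + 2 - 2*4 = 18
t[6] = -2*18 + (-12) - 2*2 = -52
t[7] = -2*(-52) + 18 - 2*(-12) = 146
t[8] = -2*146 + (-52) - 2*18 = -380
t[9] = -2*(-380) + 146 - 2*(-52) = 1010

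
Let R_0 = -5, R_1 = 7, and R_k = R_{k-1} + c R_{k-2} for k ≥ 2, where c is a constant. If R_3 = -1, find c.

R_2 = 7 - 5c
R_3 = 7 + 2c
So 7 + 2c = -1, giving c = -4.

-4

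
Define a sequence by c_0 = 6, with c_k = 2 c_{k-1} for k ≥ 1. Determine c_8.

c_1 = 2*6 = 12
c_2 = 2*12 = 24
c_3 = 2*24 = 48
c_4 = 2*48 = 96
c_5 = 2*96 = 192
c_6 = 2*192 = 384
c_7 = 2*384 = 768
c_8 = 2*768 = 1536

1536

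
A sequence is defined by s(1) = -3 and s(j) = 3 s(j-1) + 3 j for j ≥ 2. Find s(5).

51

s(2) = 3(-3) + 6 = -3
s(3) = 3(-3) + 9 = 0
s(4) = 3(0) + 12 = 12
s(5) = 3(12) + 15 = 51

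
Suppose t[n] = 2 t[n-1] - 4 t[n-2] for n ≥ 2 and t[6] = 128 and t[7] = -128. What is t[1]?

Rearranging, t[n-2] = (t[n] - 2 t[n-1]) / -4.
t[5] = (-128 - 2·128) / -4 = -384/-4 = 96
t[4] = (128 - 2·96) / -4 = -64/-4 = 16
t[3] = (96 - 2·16) / -4 = 64/-4 = -16
t[2] = (16 - 2·(-16)) / -4 = 48/-4 = -12
t[1] = (-16 - 2·(-12)) / -4 = 8/-4 = -2

-2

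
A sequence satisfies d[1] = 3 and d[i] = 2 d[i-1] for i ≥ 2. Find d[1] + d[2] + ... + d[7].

381

d[2] = 2(3) = 6
d[3] = 2(6) = 12
d[4] = 2(12) = 24
d[5] = 2(24) = 48
d[6] = 2(48) = 96
d[7] = 2(96) = 192
Sum = 3 + 6 + 12 + 24 + 48 + 96 + 192 = 381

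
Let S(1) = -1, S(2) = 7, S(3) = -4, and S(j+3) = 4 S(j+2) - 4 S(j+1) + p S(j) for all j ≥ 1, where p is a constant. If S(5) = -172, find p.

S(4) = -44 - p
S(5) = -160 + 3p
So -160 + 3p = -172, giving p = -4.

-4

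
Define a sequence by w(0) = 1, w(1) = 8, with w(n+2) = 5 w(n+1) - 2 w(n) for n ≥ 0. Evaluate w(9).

1568198

w(2) = 5·8 - 2·1 = 38
w(3) = 5·38 - 2·8 = 174
w(4) = 5·174 - 2·38 = 794
w(5) = 5·794 - 2·174 = 3622
w(6) = 5·3622 - 2·794 = 16522
w(7) = 5·16522 - 2·3622 = 75366
w(8) = 5·75366 - 2·16522 = 343786
w(9) = 5·343786 - 2·75366 = 1568198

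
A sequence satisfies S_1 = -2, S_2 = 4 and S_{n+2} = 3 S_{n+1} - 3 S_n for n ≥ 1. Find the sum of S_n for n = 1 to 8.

S_3 = 3·4 - 3·(-2) = 18
S_4 = 3·18 - 3·4 = 42
S_5 = 3·42 - 3·18 = 72
S_6 = 3·72 - 3·42 = 90
S_7 = 3·90 - 3·72 = 54
S_8 = 3·54 - 3·90 = -108
Sum = (-2) + 4 + 18 + 42 + 72 + 90 + 54 + (-108) = 170

170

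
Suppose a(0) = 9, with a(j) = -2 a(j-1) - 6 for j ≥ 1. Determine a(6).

702

a(1) = -2*9 - 6 = -24
a(2) = -2*(-24) - 6 = 42
a(3) = -2*42 - 6 = -90
a(4) = -2*(-90) - 6 = 174
a(5) = -2*174 - 6 = -354
a(6) = -2*(-354) - 6 = 702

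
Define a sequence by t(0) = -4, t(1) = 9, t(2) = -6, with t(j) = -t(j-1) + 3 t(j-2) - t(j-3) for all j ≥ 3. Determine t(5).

t(3) = -(-6) + 3*9 - (-4) = 37
t(4) = -37 + 3*(-6) - 9 = -64
t(5) = -(-64) + 3*37 - (-6) = 181

181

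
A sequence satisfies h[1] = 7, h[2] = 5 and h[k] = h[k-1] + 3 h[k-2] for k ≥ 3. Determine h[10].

7097

h[3] = 5 + 3*7 = 26
h[4] = 26 + 3*5 = 41
h[5] = 41 + 3*26 = 119
h[6] = 119 + 3*41 = 242
h[7] = 242 + 3*119 = 599
h[8] = 599 + 3*242 = 1325
h[9] = 1325 + 3*599 = 3122
h[10] = 3122 + 3*1325 = 7097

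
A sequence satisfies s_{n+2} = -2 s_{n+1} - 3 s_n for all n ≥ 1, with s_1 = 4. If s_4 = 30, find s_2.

6

Let s_2 = x.
s_3 = -12 - 2x
s_4 = 24 + x
So 24 + x = 30, giving x = 6.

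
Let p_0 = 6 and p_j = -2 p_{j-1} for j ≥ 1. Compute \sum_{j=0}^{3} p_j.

p_1 = -2(6) = -12
p_2 = -2(-12) = 24
p_3 = -2(24) = -48
Sum = 6 + (-12) + 24 + (-48) = -30

-30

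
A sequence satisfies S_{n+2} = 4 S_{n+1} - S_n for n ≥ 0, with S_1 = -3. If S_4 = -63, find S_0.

-7

Let S_0 = v.
S_2 = -12 - v
S_3 = -45 - 4v
S_4 = -168 - 15v
So -168 - 15v = -63, giving v = -7.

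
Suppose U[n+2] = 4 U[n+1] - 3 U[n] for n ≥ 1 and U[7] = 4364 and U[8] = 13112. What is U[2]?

Rearranging, U[n-2] = (U[n] - 4 U[n-1]) / -3.
U[6] = (13112 - 4*4364) / -3 = -4344/-3 = 1448
U[5] = (4364 - 4*1448) / -3 = -1428/-3 = 476
U[4] = (1448 - 4*476) / -3 = -456/-3 = 152
U[3] = (476 - 4*152) / -3 = -132/-3 = 44
U[2] = (152 - 4*44) / -3 = -24/-3 = 8

8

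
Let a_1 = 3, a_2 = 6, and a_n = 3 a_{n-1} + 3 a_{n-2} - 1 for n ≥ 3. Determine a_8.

a_3 = 3*6 + 3*3 - 1 = 26
a_4 = 3*26 + 3*6 - 1 = 95
a_5 = 3*95 + 3*26 - 1 = 362
a_6 = 3*362 + 3*95 - 1 = 1370
a_7 = 3*1370 + 3*362 - 1 = 5195
a_8 = 3*5195 + 3*1370 - 1 = 19694

19694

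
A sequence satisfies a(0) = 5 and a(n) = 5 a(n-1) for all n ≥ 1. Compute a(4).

3125

a(1) = 5·5 = 25
a(2) = 5·25 = 125
a(3) = 5·125 = 625
a(4) = 5·625 = 3125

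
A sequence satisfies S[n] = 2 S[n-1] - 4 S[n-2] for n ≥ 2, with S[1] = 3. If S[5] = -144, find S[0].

-3

Let S[0] = z.
S[2] = 6 - 4z
S[3] = -8z
S[4] = -24
S[5] = -48 + 32z
So -48 + 32z = -144, giving z = -3.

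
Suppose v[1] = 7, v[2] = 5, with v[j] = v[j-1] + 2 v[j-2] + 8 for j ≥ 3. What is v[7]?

427

v[3] = 5 + 2*7 + 8 = 27
v[4] = 27 + 2*5 + 8 = 45
v[5] = 45 + 2*27 + 8 = 107
v[6] = 107 + 2*45 + 8 = 205
v[7] = 205 + 2*107 + 8 = 427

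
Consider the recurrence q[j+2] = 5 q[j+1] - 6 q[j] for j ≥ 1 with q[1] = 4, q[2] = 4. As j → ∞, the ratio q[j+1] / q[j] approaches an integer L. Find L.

3

The characteristic equation is r^2 - 5r + 6 = 0, which factors as (r - 3)(r - 2) = 0.
So the roots are 3 and 2. Since |3| > |2| and the coefficient of 3^j is non-zero, the ratio tends to 3.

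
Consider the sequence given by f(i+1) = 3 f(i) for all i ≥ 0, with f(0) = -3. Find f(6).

f(1) = 3(-3) = -9
f(2) = 3(-9) = -27
f(3) = 3(-27) = -81
f(4) = 3(-81) = -243
f(5) = 3(-243) = -729
f(6) = 3(-729) = -2187

-2187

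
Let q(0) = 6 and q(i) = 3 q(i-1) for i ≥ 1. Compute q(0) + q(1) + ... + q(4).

q(1) = 3·6 = 18
q(2) = 3·18 = 54
q(3) = 3·54 = 162
q(4) = 3·162 = 486
Sum = 6 + 18 + 54 + 162 + 486 = 726

726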